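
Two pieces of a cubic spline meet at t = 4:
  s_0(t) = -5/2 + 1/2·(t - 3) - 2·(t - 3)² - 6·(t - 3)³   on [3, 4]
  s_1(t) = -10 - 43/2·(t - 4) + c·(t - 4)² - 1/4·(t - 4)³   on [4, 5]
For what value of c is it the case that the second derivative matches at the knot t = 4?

-20

s_0''(t) = -4 - 36·(t - 3), so s_0''(4) = -40. On the right, s_1''(4) = 2c, so c = -20.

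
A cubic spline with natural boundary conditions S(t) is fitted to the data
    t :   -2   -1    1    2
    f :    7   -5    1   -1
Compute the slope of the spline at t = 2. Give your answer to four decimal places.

-3.8750

With σ_i denoting the second derivative at x_i, h_i = 1, 2, 1, and Δ_i = (y_(i+1) − y_i)/h_i = -12, 3, -2:
  1·σ_0 + 6·σ_1 + 2·σ_2 = 6(Δ_1 - Δ_0) = 90
  2·σ_1 + 6·σ_2 + 1·σ_3 = 6(Δ_2 - Δ_1) = -30
Natural end conditions: σ_0 = σ_3 = 0.
Solving: σ_0 = 0, σ_1 = 75/4, σ_2 = -45/4, σ_3 = 0.
On [1, 2], S'(t) = b_2 + 2c_2·(t - 1) + 3d_2·(t - 1)² with b_2 = Δ_2 - h_2(2σ_2 + σ_3)/6 = 7/4, c_2 = σ_2/2 = -45/8, d_2 = (σ_3 - σ_2)/(6h_2) = 15/8. So S'(2) = -31/8.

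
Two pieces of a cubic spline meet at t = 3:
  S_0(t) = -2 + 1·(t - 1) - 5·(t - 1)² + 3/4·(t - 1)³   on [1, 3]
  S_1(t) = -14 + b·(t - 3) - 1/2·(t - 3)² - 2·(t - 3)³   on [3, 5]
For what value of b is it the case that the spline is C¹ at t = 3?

S_0'(t) = 1 - 10·(t - 1) + 9/4·(t - 1)², so S_0'(3) = -10. On the right, S_1'(3) = b, so b = -10.

-10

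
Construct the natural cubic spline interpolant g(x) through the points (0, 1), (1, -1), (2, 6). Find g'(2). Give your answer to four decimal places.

9.2500

Write σ_i for g''(x_i). With h_i = 1, 1 and divided differences Δ_i = -2, 7, the continuity of g' gives the tridiagonal system
  1·σ_0 + 4·σ_1 + 1·σ_2 = 6(Δ_1 - Δ_0) = 54
Natural end conditions: σ_0 = σ_2 = 0.
Solving the tridiagonal system: σ_0 = 0, σ_1 = 27/2, σ_2 = 0.
On [1, 2], g'(x) = b_1 + 2c_1·(x - 1) + 3d_1·(x - 1)² with b_1 = Δ_1 - h_1(2σ_1 + σ_2)/6 = 5/2, c_1 = σ_1/2 = 27/4, d_1 = (σ_2 - σ_1)/(6h_1) = -9/4. So g'(2) = 37/4.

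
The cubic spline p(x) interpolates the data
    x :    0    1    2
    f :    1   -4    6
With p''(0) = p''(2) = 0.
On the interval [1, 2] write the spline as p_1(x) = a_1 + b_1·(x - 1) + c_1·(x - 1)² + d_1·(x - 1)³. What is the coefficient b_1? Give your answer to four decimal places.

2.5000

Let σ_i = p''(x_i). Step sizes h_i = 1, 1; slopes of the chords Δ_i = (y_(i+1) - y_i)/h_i = -5, 10.
  1·σ_0 + 4·σ_1 + 1·σ_2 = 6(Δ_1 - Δ_0) = 90
Natural end conditions: σ_0 = σ_2 = 0.
Solving the tridiagonal system: σ_0 = 0, σ_1 = 45/2, σ_2 = 0.
On [1, 2], with p_1(x) = a_1 + b_1·(x - 1) + c_1·(x - 1)² + d_1·(x - 1)³: c_1 = σ_1/2 = 45/4, d_1 = (σ_2 - σ_1)/(6h_1) = -15/4, b_1 = Δ_1 - h_1(2σ_1 + σ_2)/6 = 5/2.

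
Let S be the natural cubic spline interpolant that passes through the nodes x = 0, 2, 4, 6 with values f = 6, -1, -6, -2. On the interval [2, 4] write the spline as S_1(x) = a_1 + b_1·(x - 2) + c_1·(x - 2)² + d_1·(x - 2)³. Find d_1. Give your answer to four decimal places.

0.2917

Let M_i = S''(x_i). Step sizes h_i = 2, 2, 2; slopes of the chords Δ_i = (y_(i+1) - y_i)/h_i = -7/2, -5/2, 2.
  2·M_0 + 8·M_1 + 2·M_2 = 6(Δ_1 - Δ_0) = 6
  2·M_1 + 8·M_2 + 2·M_3 = 6(Δ_2 - Δ_1) = 27
Natural end conditions: M_0 = M_3 = 0.
Hence M_0 = 0, M_1 = -1/10, M_2 = 17/5, M_3 = 0.
On [2, 4], with S_1(x) = a_1 + b_1·(x - 2) + c_1·(x - 2)² + d_1·(x - 2)³: c_1 = M_1/2 = -1/20, d_1 = (M_2 - M_1)/(6h_1) = 7/24, b_1 = Δ_1 - h_1(2M_1 + M_2)/6 = -107/30.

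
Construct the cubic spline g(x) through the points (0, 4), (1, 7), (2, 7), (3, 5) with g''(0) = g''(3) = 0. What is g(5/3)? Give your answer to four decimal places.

With m_i denoting the second derivative at x_i, h_i = 1, 1, 1, and Δ_i = (y_(i+1) − y_i)/h_i = 3, 0, -2:
  1·m_0 + 4·m_1 + 1·m_2 = 6(Δ_1 - Δ_0) = -18
  1·m_1 + 4·m_2 + 1·m_3 = 6(Δ_2 - Δ_1) = -12
Natural end conditions: m_0 = m_3 = 0.
Solving: m_0 = 0, m_1 = -4, m_2 = -2, m_3 = 0.
On [1, 2], g(x) = 7 + 5/3·(x - 1) - 2·(x - 1)² + 1/3·(x - 1)³.
With (x - 1) = 2/3: g(5/3) = 593/81.

7.3210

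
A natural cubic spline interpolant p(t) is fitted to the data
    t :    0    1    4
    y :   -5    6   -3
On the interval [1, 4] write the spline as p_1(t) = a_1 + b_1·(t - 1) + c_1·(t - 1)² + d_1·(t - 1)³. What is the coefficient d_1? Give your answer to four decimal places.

0.5833

Write σ_i for p''(x_i). With h_i = 1, 3 and divided differences Δ_i = 11, -3, the continuity of p' gives the tridiagonal system
  1·σ_0 + 8·σ_1 + 3·σ_2 = 6(Δ_1 - Δ_0) = -84
Natural end conditions: σ_0 = σ_2 = 0.
Hence σ_0 = 0, σ_1 = -21/2, σ_2 = 0.
On [1, 4], with p_1(t) = a_1 + b_1·(t - 1) + c_1·(t - 1)² + d_1·(t - 1)³: c_1 = σ_1/2 = -21/4, d_1 = (σ_2 - σ_1)/(6h_1) = 7/12, b_1 = Δ_1 - h_1(2σ_1 + σ_2)/6 = 15/2.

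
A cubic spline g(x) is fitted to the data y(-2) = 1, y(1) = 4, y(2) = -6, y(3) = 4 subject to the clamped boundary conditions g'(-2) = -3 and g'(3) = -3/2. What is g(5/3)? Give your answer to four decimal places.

-4.7676

Put M_i = g'' at the i-th knot. Here h = (3, 1, 1) and Δ = (1, -10, 10), so the interior equations h_(i-1)·M_(i-1) + 2(h_(i-1)+h_i)·M_i + h_i·M_(i+1) = 6(Δ_i − Δ_(i-1)) read
  3·M_0 + 8·M_1 + 1·M_2 = 6(Δ_1 - Δ_0) = -66
  1·M_1 + 4·M_2 + 1·M_3 = 6(Δ_2 - Δ_1) = 120
Clamped end conditions give two more equations: 2h_0·M_0 + h_0·M_1 = 6(Δ_0 - g'(-2)) = 24 and h_2·M_2 + 2h_2·M_3 = 6(g'(3) - Δ_2) = -69.
Solving the tridiagonal system: M_0 = 401/29, M_1 = -570/29, M_2 = 1443/29, M_3 = -1722/29.
On [1, 2], g(x) = 4 - 681/58·(x - 1) - 285/29·(x - 1)² + 671/58·(x - 1)³.
With (x - 1) = 2/3: g(5/3) = -3733/783.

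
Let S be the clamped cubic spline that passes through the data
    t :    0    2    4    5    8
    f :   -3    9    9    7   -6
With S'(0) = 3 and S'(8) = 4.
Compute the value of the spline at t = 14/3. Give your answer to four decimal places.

Put m_i = S'' at the i-th knot. Here h = (2, 2, 1, 3) and Δ = (6, 0, -2, -13/3), so the interior equations h_(i-1)·m_(i-1) + 2(h_(i-1)+h_i)·m_i + h_i·m_(i+1) = 6(Δ_i − Δ_(i-1)) read
  2·m_0 + 8·m_1 + 2·m_2 = 6(Δ_1 - Δ_0) = -36
  2·m_1 + 6·m_2 + 1·m_3 = 6(Δ_2 - Δ_1) = -12
  1·m_2 + 8·m_3 + 3·m_4 = 6(Δ_3 - Δ_2) = -14
Clamped end conditions give two more equations: 2h_0·m_0 + h_0·m_1 = 6(Δ_0 - S'(0)) = 18 and h_3·m_3 + 2h_3·m_4 = 6(S'(8) - Δ_3) = 50.
Hence m_0 = 79/10, m_1 = -34/5, m_2 = 13/10, m_3 = -31/5, m_4 = 343/30.
On [4, 5], S(t) = 9 - 7/5·(t - 4) + 13/20·(t - 4)² - 5/4·(t - 4)³.
With (t - 4) = 2/3: S(14/3) = 1078/135.

7.9852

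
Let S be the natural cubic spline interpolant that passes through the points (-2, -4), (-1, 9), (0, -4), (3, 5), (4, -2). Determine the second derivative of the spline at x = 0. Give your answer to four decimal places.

With m_i denoting the second derivative at x_i, h_i = 1, 1, 3, 1, and Δ_i = (y_(i+1) − y_i)/h_i = 13, -13, 3, -7:
  1·m_0 + 4·m_1 + 1·m_2 = 6(Δ_1 - Δ_0) = -156
  1·m_1 + 8·m_2 + 3·m_3 = 6(Δ_2 - Δ_1) = 96
  3·m_2 + 8·m_3 + 1·m_4 = 6(Δ_3 - Δ_2) = -60
Natural end conditions: m_0 = m_4 = 0.
Forward elimination and back-substitution give m_0 = 0, m_1 = -2382/53, m_2 = 1260/53, m_3 = -870/53, m_4 = 0.

23.7736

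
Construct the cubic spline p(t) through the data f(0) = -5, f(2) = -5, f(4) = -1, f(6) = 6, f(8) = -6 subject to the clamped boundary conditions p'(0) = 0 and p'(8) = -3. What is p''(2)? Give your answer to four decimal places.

0.6964

Put M_i = p'' at the i-th knot. Here h = (2, 2, 2, 2) and Δ = (0, 2, 7/2, -6), so the interior equations h_(i-1)·M_(i-1) + 2(h_(i-1)+h_i)·M_i + h_i·M_(i+1) = 6(Δ_i − Δ_(i-1)) read
  2·M_0 + 8·M_1 + 2·M_2 = 6(Δ_1 - Δ_0) = 12
  2·M_1 + 8·M_2 + 2·M_3 = 6(Δ_2 - Δ_1) = 9
  2·M_2 + 8·M_3 + 2·M_4 = 6(Δ_3 - Δ_2) = -57
Clamped end conditions give two more equations: 2h_0·M_0 + h_0·M_1 = 6(Δ_0 - p'(0)) = 0 and h_3·M_3 + 2h_3·M_4 = 6(p'(8) - Δ_3) = 18.
Hence M_0 = -39/112, M_1 = 39/56, M_2 = 57/16, M_3 = -585/56, M_4 = 1089/112.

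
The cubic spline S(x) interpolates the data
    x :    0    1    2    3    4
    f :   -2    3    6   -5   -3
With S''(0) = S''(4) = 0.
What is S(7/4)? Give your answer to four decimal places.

6.6571

Put m_i = S'' at the i-th knot. Here h = (1, 1, 1, 1) and Δ = (5, 3, -11, 2), so the interior equations h_(i-1)·m_(i-1) + 2(h_(i-1)+h_i)·m_i + h_i·m_(i+1) = 6(Δ_i − Δ_(i-1)) read
  1·m_0 + 4·m_1 + 1·m_2 = 6(Δ_1 - Δ_0) = -12
  1·m_1 + 4·m_2 + 1·m_3 = 6(Δ_2 - Δ_1) = -84
  1·m_2 + 4·m_3 + 1·m_4 = 6(Δ_3 - Δ_2) = 78
Natural end conditions: m_0 = m_4 = 0.
Forward elimination and back-substitution give m_0 = 0, m_1 = 117/28, m_2 = -201/7, m_3 = 747/28, m_4 = 0.
On [1, 2], S(x) = 3 + 179/28·(x - 1) + 117/56·(x - 1)² - 307/56·(x - 1)³.
With (x - 1) = 3/4: S(7/4) = 23859/3584.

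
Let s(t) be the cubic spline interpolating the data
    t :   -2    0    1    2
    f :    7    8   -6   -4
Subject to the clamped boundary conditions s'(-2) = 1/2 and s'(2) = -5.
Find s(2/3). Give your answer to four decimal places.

With M_i denoting the second derivative at x_i, h_i = 2, 1, 1, and Δ_i = (y_(i+1) − y_i)/h_i = 1/2, -14, 2:
  2·M_0 + 6·M_1 + 1·M_2 = 6(Δ_1 - Δ_0) = -87
  1·M_1 + 4·M_2 + 1·M_3 = 6(Δ_2 - Δ_1) = 96
Clamped end conditions give two more equations: 2h_0·M_0 + h_0·M_1 = 6(Δ_0 - s'(-2)) = 0 and h_2·M_2 + 2h_2·M_3 = 6(s'(2) - Δ_2) = -42.
Solving: M_0 = 281/22, M_1 = -281/11, M_2 = 448/11, M_3 = -455/11.
On [0, 1], s(t) = 8 - 135/11·t - 281/22·t² + 243/22·t³.
With t = 2/3: s(2/3) = -256/99.

-2.5859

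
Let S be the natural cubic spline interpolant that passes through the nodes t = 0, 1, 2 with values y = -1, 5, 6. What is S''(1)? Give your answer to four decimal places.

-7.5000

With M_i denoting the second derivative at x_i, h_i = 1, 1, and Δ_i = (y_(i+1) − y_i)/h_i = 6, 1:
  1·M_0 + 4·M_1 + 1·M_2 = 6(Δ_1 - Δ_0) = -30
Natural end conditions: M_0 = M_2 = 0.
Hence M_0 = 0, M_1 = -15/2, M_2 = 0.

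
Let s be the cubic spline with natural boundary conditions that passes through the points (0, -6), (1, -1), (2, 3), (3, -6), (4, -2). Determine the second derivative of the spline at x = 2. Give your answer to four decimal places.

With σ_i denoting the second derivative at x_i, h_i = 1, 1, 1, 1, and Δ_i = (y_(i+1) − y_i)/h_i = 5, 4, -9, 4:
  1·σ_0 + 4·σ_1 + 1·σ_2 = 6(Δ_1 - Δ_0) = -6
  1·σ_1 + 4·σ_2 + 1·σ_3 = 6(Δ_2 - Δ_1) = -78
  1·σ_2 + 4·σ_3 + 1·σ_4 = 6(Δ_3 - Δ_2) = 78
Natural end conditions: σ_0 = σ_4 = 0.
Solving: σ_0 = 0, σ_1 = 75/14, σ_2 = -192/7, σ_3 = 369/14, σ_4 = 0.

-27.4286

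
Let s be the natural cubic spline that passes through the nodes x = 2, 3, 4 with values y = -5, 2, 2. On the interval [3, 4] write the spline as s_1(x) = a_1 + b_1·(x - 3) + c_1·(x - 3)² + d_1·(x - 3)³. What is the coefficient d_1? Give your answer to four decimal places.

Write M_i for s''(x_i). With h_i = 1, 1 and divided differences Δ_i = 7, 0, the continuity of s' gives the tridiagonal system
  1·M_0 + 4·M_1 + 1·M_2 = 6(Δ_1 - Δ_0) = -42
Natural end conditions: M_0 = M_2 = 0.
Solving the tridiagonal system: M_0 = 0, M_1 = -21/2, M_2 = 0.
On [3, 4], with s_1(x) = a_1 + b_1·(x - 3) + c_1·(x - 3)² + d_1·(x - 3)³: c_1 = M_1/2 = -21/4, d_1 = (M_2 - M_1)/(6h_1) = 7/4, b_1 = Δ_1 - h_1(2M_1 + M_2)/6 = 7/2.

1.7500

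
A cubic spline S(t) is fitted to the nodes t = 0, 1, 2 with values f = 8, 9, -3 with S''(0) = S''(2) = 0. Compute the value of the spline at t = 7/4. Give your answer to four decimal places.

0.7617

Let σ_i = S''(x_i). Step sizes h_i = 1, 1; slopes of the chords Δ_i = (y_(i+1) - y_i)/h_i = 1, -12.
  1·σ_0 + 4·σ_1 + 1·σ_2 = 6(Δ_1 - Δ_0) = -78
Natural end conditions: σ_0 = σ_2 = 0.
Hence σ_0 = 0, σ_1 = -39/2, σ_2 = 0.
On [1, 2], S(t) = 9 - 11/2·(t - 1) - 39/4·(t - 1)² + 13/4·(t - 1)³.
With (t - 1) = 3/4: S(7/4) = 195/256.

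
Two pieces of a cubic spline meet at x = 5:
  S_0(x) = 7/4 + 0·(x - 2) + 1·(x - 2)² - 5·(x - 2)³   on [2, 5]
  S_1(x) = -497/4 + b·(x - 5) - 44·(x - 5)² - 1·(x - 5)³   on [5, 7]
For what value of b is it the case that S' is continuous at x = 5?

-129

S_0'(x) = 0 + 2·(x - 2) - 15·(x - 2)², so S_0'(5) = -129. On the right, S_1'(5) = b, so b = -129.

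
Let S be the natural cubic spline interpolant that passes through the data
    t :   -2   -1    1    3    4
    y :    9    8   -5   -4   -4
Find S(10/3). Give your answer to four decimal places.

Write M_i for S''(x_i). With h_i = 1, 2, 2, 1 and divided differences Δ_i = -1, -13/2, 1/2, 0, the continuity of S' gives the tridiagonal system
  1·M_0 + 6·M_1 + 2·M_2 = 6(Δ_1 - Δ_0) = -33
  2·M_1 + 8·M_2 + 2·M_3 = 6(Δ_2 - Δ_1) = 42
  2·M_2 + 6·M_3 + 1·M_4 = 6(Δ_3 - Δ_2) = -3
Natural end conditions: M_0 = M_4 = 0.
Forward elimination and back-substitution give M_0 = 0, M_1 = -41/5, M_2 = 81/10, M_3 = -16/5, M_4 = 0.
On [3, 4], S(t) = -4 + 16/15·(t - 3) - 8/5·(t - 3)² + 8/15·(t - 3)³.
With (t - 3) = 1/3: S(10/3) = -308/81.

-3.8025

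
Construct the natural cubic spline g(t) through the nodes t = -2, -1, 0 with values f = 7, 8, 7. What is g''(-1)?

-3

Write m_i for g''(x_i). With h_i = 1, 1 and divided differences Δ_i = 1, -1, the continuity of g' gives the tridiagonal system
  1·m_0 + 4·m_1 + 1·m_2 = 6(Δ_1 - Δ_0) = -12
Natural end conditions: m_0 = m_2 = 0.
Solving the tridiagonal system: m_0 = 0, m_1 = -3, m_2 = 0.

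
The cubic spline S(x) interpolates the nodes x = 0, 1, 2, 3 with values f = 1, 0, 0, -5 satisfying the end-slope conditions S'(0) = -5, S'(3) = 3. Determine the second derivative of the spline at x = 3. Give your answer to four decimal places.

32.1333

Let m_i = S''(x_i). Step sizes h_i = 1, 1, 1; slopes of the chords Δ_i = (y_(i+1) - y_i)/h_i = -1, 0, -5.
  1·m_0 + 4·m_1 + 1·m_2 = 6(Δ_1 - Δ_0) = 6
  1·m_1 + 4·m_2 + 1·m_3 = 6(Δ_2 - Δ_1) = -30
Clamped end conditions give two more equations: 2h_0·m_0 + h_0·m_1 = 6(Δ_0 - S'(0)) = 24 and h_2·m_2 + 2h_2·m_3 = 6(S'(3) - Δ_2) = 48.
Hence m_0 = 158/15, m_1 = 44/15, m_2 = -244/15, m_3 = 482/15.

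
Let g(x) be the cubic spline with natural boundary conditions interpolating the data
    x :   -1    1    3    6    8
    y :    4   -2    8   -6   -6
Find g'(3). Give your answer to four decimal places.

Let M_i = g''(x_i). Step sizes h_i = 2, 2, 3, 2; slopes of the chords Δ_i = (y_(i+1) - y_i)/h_i = -3, 5, -14/3, 0.
  2·M_0 + 8·M_1 + 2·M_2 = 6(Δ_1 - Δ_0) = 48
  2·M_1 + 10·M_2 + 3·M_3 = 6(Δ_2 - Δ_1) = -58
  3·M_2 + 10·M_3 + 2·M_4 = 6(Δ_3 - Δ_2) = 28
Natural end conditions: M_0 = M_4 = 0.
Solving: M_0 = 0, M_1 = 356/43, M_2 = -392/43, M_3 = 238/43, M_4 = 0.
On [3, 6], g'(x) = b_2 + 2c_2·(x - 3) + 3d_2·(x - 3)² with b_2 = Δ_2 - h_2(2M_2 + M_3)/6 = 217/129, c_2 = M_2/2 = -196/43, d_2 = (M_3 - M_2)/(6h_2) = 35/43. So g'(3) = 217/129.

1.6822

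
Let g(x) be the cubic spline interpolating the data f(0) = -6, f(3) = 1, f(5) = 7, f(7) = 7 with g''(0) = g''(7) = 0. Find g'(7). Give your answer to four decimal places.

-0.8246

Let m_i = g''(x_i). Step sizes h_i = 3, 2, 2; slopes of the chords Δ_i = (y_(i+1) - y_i)/h_i = 7/3, 3, 0.
  3·m_0 + 10·m_1 + 2·m_2 = 6(Δ_1 - Δ_0) = 4
  2·m_1 + 8·m_2 + 2·m_3 = 6(Δ_2 - Δ_1) = -18
Natural end conditions: m_0 = m_3 = 0.
Solving the tridiagonal system: m_0 = 0, m_1 = 17/19, m_2 = -47/19, m_3 = 0.
On [5, 7], g'(x) = b_2 + 2c_2·(x - 5) + 3d_2·(x - 5)² with b_2 = Δ_2 - h_2(2m_2 + m_3)/6 = 94/57, c_2 = m_2/2 = -47/38, d_2 = (m_3 - m_2)/(6h_2) = 47/228. So g'(7) = -47/57.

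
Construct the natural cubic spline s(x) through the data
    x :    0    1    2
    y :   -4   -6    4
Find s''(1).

18

With σ_i denoting the second derivative at x_i, h_i = 1, 1, and Δ_i = (y_(i+1) − y_i)/h_i = -2, 10:
  1·σ_0 + 4·σ_1 + 1·σ_2 = 6(Δ_1 - Δ_0) = 72
Natural end conditions: σ_0 = σ_2 = 0.
Solving: σ_0 = 0, σ_1 = 18, σ_2 = 0.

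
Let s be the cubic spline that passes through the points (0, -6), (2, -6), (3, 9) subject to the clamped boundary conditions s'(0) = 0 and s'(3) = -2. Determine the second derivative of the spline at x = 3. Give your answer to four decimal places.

Let m_i = s''(x_i). Step sizes h_i = 2, 1; slopes of the chords Δ_i = (y_(i+1) - y_i)/h_i = 0, 15.
  2·m_0 + 6·m_1 + 1·m_2 = 6(Δ_1 - Δ_0) = 90
Clamped end conditions give two more equations: 2h_0·m_0 + h_0·m_1 = 6(Δ_0 - s'(0)) = 0 and h_1·m_1 + 2h_1·m_2 = 6(s'(3) - Δ_1) = -102.
Solving: m_0 = -47/3, m_1 = 94/3, m_2 = -200/3.

-66.6667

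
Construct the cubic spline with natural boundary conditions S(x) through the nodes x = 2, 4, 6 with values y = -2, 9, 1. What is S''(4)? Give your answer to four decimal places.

-7.1250

Write M_i for S''(x_i). With h_i = 2, 2 and divided differences Δ_i = 11/2, -4, the continuity of S' gives the tridiagonal system
  2·M_0 + 8·M_1 + 2·M_2 = 6(Δ_1 - Δ_0) = -57
Natural end conditions: M_0 = M_2 = 0.
Solving: M_0 = 0, M_1 = -57/8, M_2 = 0.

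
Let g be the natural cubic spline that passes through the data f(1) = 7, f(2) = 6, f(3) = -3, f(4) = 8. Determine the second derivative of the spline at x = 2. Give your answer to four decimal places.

-20.8000

Put M_i = g'' at the i-th knot. Here h = (1, 1, 1) and Δ = (-1, -9, 11), so the interior equations h_(i-1)·M_(i-1) + 2(h_(i-1)+h_i)·M_i + h_i·M_(i+1) = 6(Δ_i − Δ_(i-1)) read
  1·M_0 + 4·M_1 + 1·M_2 = 6(Δ_1 - Δ_0) = -48
  1·M_1 + 4·M_2 + 1·M_3 = 6(Δ_2 - Δ_1) = 120
Natural end conditions: M_0 = M_3 = 0.
Solving: M_0 = 0, M_1 = -104/5, M_2 = 176/5, M_3 = 0.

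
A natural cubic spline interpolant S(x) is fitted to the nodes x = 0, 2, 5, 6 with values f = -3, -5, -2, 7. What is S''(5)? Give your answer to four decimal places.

Let m_i = S''(x_i). Step sizes h_i = 2, 3, 1; slopes of the chords Δ_i = (y_(i+1) - y_i)/h_i = -1, 1, 9.
  2·m_0 + 10·m_1 + 3·m_2 = 6(Δ_1 - Δ_0) = 12
  3·m_1 + 8·m_2 + 1·m_3 = 6(Δ_2 - Δ_1) = 48
Natural end conditions: m_0 = m_3 = 0.
Hence m_0 = 0, m_1 = -48/71, m_2 = 444/71, m_3 = 0.

6.2535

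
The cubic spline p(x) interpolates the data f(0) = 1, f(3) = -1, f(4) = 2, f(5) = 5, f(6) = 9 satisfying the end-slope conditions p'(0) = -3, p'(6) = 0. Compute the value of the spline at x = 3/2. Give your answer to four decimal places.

Write σ_i for p''(x_i). With h_i = 3, 1, 1, 1 and divided differences Δ_i = -2/3, 3, 3, 4, the continuity of p' gives the tridiagonal system
  3·σ_0 + 8·σ_1 + 1·σ_2 = 6(Δ_1 - Δ_0) = 22
  1·σ_1 + 4·σ_2 + 1·σ_3 = 6(Δ_2 - Δ_1) = 0
  1·σ_2 + 4·σ_3 + 1·σ_4 = 6(Δ_3 - Δ_2) = 6
Clamped end conditions give two more equations: 2h_0·σ_0 + h_0·σ_1 = 6(Δ_0 - p'(0)) = 14 and h_3·σ_3 + 2h_3·σ_4 = 6(p'(6) - Δ_3) = -24.
Forward elimination and back-substitution give σ_0 = 55/54, σ_1 = 71/27, σ_2 = -113/54, σ_3 = 155/27, σ_4 = -803/54.
On [0, 3], p(x) = 1 - 3·x + 55/108·x² + 29/324·x³.
With x = 3/2: p(3/2) = -197/96.

-2.0521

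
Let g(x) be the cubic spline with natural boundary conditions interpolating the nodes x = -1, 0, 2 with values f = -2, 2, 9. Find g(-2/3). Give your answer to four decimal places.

-0.6420

Let M_i = g''(x_i). Step sizes h_i = 1, 2; slopes of the chords Δ_i = (y_(i+1) - y_i)/h_i = 4, 7/2.
  1·M_0 + 6·M_1 + 2·M_2 = 6(Δ_1 - Δ_0) = -3
Natural end conditions: M_0 = M_2 = 0.
Forward elimination and back-substitution give M_0 = 0, M_1 = -1/2, M_2 = 0.
On [-1, 0], g(x) = -2 + 49/12·(x + 1) + 0·(x + 1)² - 1/12·(x + 1)³.
With (x + 1) = 1/3: g(-2/3) = -52/81.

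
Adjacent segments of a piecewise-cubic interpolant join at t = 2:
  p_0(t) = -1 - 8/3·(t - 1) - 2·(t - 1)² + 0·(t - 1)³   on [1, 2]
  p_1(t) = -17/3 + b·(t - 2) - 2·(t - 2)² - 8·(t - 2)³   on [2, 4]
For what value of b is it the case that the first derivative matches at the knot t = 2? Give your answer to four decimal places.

p_0'(t) = -8/3 - 4·(t - 1) + 0·(t - 1)², so p_0'(2) = -20/3. On the right, p_1'(2) = b, so b = -20/3.

-6.6667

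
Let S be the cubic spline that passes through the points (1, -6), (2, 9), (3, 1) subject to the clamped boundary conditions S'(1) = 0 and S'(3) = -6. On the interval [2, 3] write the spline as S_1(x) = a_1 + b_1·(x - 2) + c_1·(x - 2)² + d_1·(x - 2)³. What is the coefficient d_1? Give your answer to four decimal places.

Write M_i for S''(x_i). With h_i = 1, 1 and divided differences Δ_i = 15, -8, the continuity of S' gives the tridiagonal system
  1·M_0 + 4·M_1 + 1·M_2 = 6(Δ_1 - Δ_0) = -138
Clamped end conditions give two more equations: 2h_0·M_0 + h_0·M_1 = 6(Δ_0 - S'(1)) = 90 and h_1·M_1 + 2h_1·M_2 = 6(S'(3) - Δ_1) = 12.
Hence M_0 = 153/2, M_1 = -63, M_2 = 75/2.
On [2, 3], with S_1(x) = a_1 + b_1·(x - 2) + c_1·(x - 2)² + d_1·(x - 2)³: c_1 = M_1/2 = -63/2, d_1 = (M_2 - M_1)/(6h_1) = 67/4, b_1 = Δ_1 - h_1(2M_1 + M_2)/6 = 27/4.

16.7500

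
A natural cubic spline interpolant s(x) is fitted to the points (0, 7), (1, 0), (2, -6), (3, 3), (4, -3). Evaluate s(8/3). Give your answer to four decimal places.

Put m_i = s'' at the i-th knot. Here h = (1, 1, 1, 1) and Δ = (-7, -6, 9, -6), so the interior equations h_(i-1)·m_(i-1) + 2(h_(i-1)+h_i)·m_i + h_i·m_(i+1) = 6(Δ_i − Δ_(i-1)) read
  1·m_0 + 4·m_1 + 1·m_2 = 6(Δ_1 - Δ_0) = 6
  1·m_1 + 4·m_2 + 1·m_3 = 6(Δ_2 - Δ_1) = 90
  1·m_2 + 4·m_3 + 1·m_4 = 6(Δ_3 - Δ_2) = -90
Natural end conditions: m_0 = m_4 = 0.
Forward elimination and back-substitution give m_0 = 0, m_1 = -45/7, m_2 = 222/7, m_3 = -213/7, m_4 = 0.
On [2, 3], s(x) = -6 + 7/2·(x - 2) + 111/7·(x - 2)² - 145/14·(x - 2)³.
With (x - 2) = 2/3: s(8/3) = 59/189.

0.3122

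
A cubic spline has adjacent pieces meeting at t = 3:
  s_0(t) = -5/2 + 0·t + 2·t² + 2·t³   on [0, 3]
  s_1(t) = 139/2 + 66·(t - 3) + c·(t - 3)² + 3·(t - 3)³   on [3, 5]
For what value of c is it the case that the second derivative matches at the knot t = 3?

20

s_0''(t) = 4 + 12·t, so s_0''(3) = 40. On the right, s_1''(3) = 2c, so c = 20.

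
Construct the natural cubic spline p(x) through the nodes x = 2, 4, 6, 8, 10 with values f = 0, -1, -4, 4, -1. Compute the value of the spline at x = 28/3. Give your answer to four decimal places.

Let σ_i = p''(x_i). Step sizes h_i = 2, 2, 2, 2; slopes of the chords Δ_i = (y_(i+1) - y_i)/h_i = -1/2, -3/2, 4, -5/2.
  2·σ_0 + 8·σ_1 + 2·σ_2 = 6(Δ_1 - Δ_0) = -6
  2·σ_1 + 8·σ_2 + 2·σ_3 = 6(Δ_2 - Δ_1) = 33
  2·σ_2 + 8·σ_3 + 2·σ_4 = 6(Δ_3 - Δ_2) = -39
Natural end conditions: σ_0 = σ_4 = 0.
Solving the tridiagonal system: σ_0 = 0, σ_1 = -261/112, σ_2 = 177/28, σ_3 = -723/112, σ_4 = 0.
On [8, 10], p(x) = 4 + 101/56·(x - 8) - 723/224·(x - 8)² + 241/448·(x - 8)³.
With (x - 8) = 4/3: p(28/3) = 367/189.

1.9418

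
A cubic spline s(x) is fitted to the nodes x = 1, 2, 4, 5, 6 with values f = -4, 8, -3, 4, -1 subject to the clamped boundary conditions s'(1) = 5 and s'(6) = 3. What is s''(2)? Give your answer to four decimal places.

-33.7188

Let M_i = s''(x_i). Step sizes h_i = 1, 2, 1, 1; slopes of the chords Δ_i = (y_(i+1) - y_i)/h_i = 12, -11/2, 7, -5.
  1·M_0 + 6·M_1 + 2·M_2 = 6(Δ_1 - Δ_0) = -105
  2·M_1 + 6·M_2 + 1·M_3 = 6(Δ_2 - Δ_1) = 75
  1·M_2 + 4·M_3 + 1·M_4 = 6(Δ_3 - Δ_2) = -72
Clamped end conditions give two more equations: 2h_0·M_0 + h_0·M_1 = 6(Δ_0 - s'(1)) = 42 and h_3·M_3 + 2h_3·M_4 = 6(s'(6) - Δ_3) = 48.
Hence M_0 = 2423/64, M_1 = -1079/32, M_2 = 3805/128, M_3 = -2299/64, M_4 = 5371/128.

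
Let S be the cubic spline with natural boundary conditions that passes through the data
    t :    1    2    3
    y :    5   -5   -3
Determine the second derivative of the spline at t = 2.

18

Let M_i = S''(x_i). Step sizes h_i = 1, 1; slopes of the chords Δ_i = (y_(i+1) - y_i)/h_i = -10, 2.
  1·M_0 + 4·M_1 + 1·M_2 = 6(Δ_1 - Δ_0) = 72
Natural end conditions: M_0 = M_2 = 0.
Solving: M_0 = 0, M_1 = 18, M_2 = 0.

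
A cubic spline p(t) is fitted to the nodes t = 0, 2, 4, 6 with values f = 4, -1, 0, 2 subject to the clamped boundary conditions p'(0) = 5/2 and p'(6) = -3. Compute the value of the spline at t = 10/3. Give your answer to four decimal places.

Write σ_i for p''(x_i). With h_i = 2, 2, 2 and divided differences Δ_i = -5/2, 1/2, 1, the continuity of p' gives the tridiagonal system
  2·σ_0 + 8·σ_1 + 2·σ_2 = 6(Δ_1 - Δ_0) = 18
  2·σ_1 + 8·σ_2 + 2·σ_3 = 6(Δ_2 - Δ_1) = 3
Clamped end conditions give two more equations: 2h_0·σ_0 + h_0·σ_1 = 6(Δ_0 - p'(0)) = -30 and h_2·σ_2 + 2h_2·σ_3 = 6(p'(6) - Δ_2) = -24.
Solving: σ_0 = -146/15, σ_1 = 67/15, σ_2 = 13/15, σ_3 = -193/30.
On [2, 4], p(t) = -1 - 83/30·(t - 2) + 67/30·(t - 2)² - 3/10·(t - 2)³.
With (t - 2) = 4/3: p(10/3) = -193/135.

-1.4296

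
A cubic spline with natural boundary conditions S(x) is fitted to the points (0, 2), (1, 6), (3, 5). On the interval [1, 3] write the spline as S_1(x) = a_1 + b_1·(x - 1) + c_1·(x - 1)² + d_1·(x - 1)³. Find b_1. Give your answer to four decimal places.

2.5000

Let M_i = S''(x_i). Step sizes h_i = 1, 2; slopes of the chords Δ_i = (y_(i+1) - y_i)/h_i = 4, -1/2.
  1·M_0 + 6·M_1 + 2·M_2 = 6(Δ_1 - Δ_0) = -27
Natural end conditions: M_0 = M_2 = 0.
Forward elimination and back-substitution give M_0 = 0, M_1 = -9/2, M_2 = 0.
On [1, 3], with S_1(x) = a_1 + b_1·(x - 1) + c_1·(x - 1)² + d_1·(x - 1)³: c_1 = M_1/2 = -9/4, d_1 = (M_2 - M_1)/(6h_1) = 3/8, b_1 = Δ_1 - h_1(2M_1 + M_2)/6 = 5/2.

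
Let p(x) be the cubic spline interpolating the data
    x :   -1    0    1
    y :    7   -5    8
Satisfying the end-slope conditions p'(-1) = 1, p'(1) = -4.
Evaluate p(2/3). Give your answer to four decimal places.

5.3333

With m_i denoting the second derivative at x_i, h_i = 1, 1, and Δ_i = (y_(i+1) − y_i)/h_i = -12, 13:
  1·m_0 + 4·m_1 + 1·m_2 = 6(Δ_1 - Δ_0) = 150
Clamped end conditions give two more equations: 2h_0·m_0 + h_0·m_1 = 6(Δ_0 - p'(-1)) = -78 and h_1·m_1 + 2h_1·m_2 = 6(p'(1) - Δ_1) = -102.
Forward elimination and back-substitution give m_0 = -79, m_1 = 80, m_2 = -91.
On [0, 1], p(x) = -5 + 3/2·x + 40·x² - 57/2·x³.
With x = 2/3: p(2/3) = 16/3.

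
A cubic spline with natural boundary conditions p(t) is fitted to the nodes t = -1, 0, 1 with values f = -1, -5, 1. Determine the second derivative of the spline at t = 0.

15

Put M_i = p'' at the i-th knot. Here h = (1, 1) and Δ = (-4, 6), so the interior equations h_(i-1)·M_(i-1) + 2(h_(i-1)+h_i)·M_i + h_i·M_(i+1) = 6(Δ_i − Δ_(i-1)) read
  1·M_0 + 4·M_1 + 1·M_2 = 6(Δ_1 - Δ_0) = 60
Natural end conditions: M_0 = M_2 = 0.
Forward elimination and back-substitution give M_0 = 0, M_1 = 15, M_2 = 0.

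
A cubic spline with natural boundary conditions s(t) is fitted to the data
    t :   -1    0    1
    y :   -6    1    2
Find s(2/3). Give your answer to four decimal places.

2.1111

Let M_i = s''(x_i). Step sizes h_i = 1, 1; slopes of the chords Δ_i = (y_(i+1) - y_i)/h_i = 7, 1.
  1·M_0 + 4·M_1 + 1·M_2 = 6(Δ_1 - Δ_0) = -36
Natural end conditions: M_0 = M_2 = 0.
Forward elimination and back-substitution give M_0 = 0, M_1 = -9, M_2 = 0.
On [0, 1], s(t) = 1 + 4·t - 9/2·t² + 3/2·t³.
With t = 2/3: s(2/3) = 19/9.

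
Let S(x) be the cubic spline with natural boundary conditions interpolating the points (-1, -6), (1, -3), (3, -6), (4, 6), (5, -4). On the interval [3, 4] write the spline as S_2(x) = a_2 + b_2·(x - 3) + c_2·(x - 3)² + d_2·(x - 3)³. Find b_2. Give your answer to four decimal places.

10.9167

Put m_i = S'' at the i-th knot. Here h = (2, 2, 1, 1) and Δ = (3/2, -3/2, 12, -10), so the interior equations h_(i-1)·m_(i-1) + 2(h_(i-1)+h_i)·m_i + h_i·m_(i+1) = 6(Δ_i − Δ_(i-1)) read
  2·m_0 + 8·m_1 + 2·m_2 = 6(Δ_1 - Δ_0) = -18
  2·m_1 + 6·m_2 + 1·m_3 = 6(Δ_2 - Δ_1) = 81
  1·m_2 + 4·m_3 + 1·m_4 = 6(Δ_3 - Δ_2) = -132
Natural end conditions: m_0 = m_4 = 0.
Solving the tridiagonal system: m_0 = 0, m_1 = -221/28, m_2 = 158/7, m_3 = -541/14, m_4 = 0.
On [3, 4], with S_2(x) = a_2 + b_2·(x - 3) + c_2·(x - 3)² + d_2·(x - 3)³: c_2 = m_2/2 = 79/7, d_2 = (m_3 - m_2)/(6h_2) = -857/84, b_2 = Δ_2 - h_2(2m_2 + m_3)/6 = 131/12.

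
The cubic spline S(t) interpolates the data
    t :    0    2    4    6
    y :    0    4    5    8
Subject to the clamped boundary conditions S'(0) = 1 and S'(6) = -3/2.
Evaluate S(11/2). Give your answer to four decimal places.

8.1000

Let m_i = S''(x_i). Step sizes h_i = 2, 2, 2; slopes of the chords Δ_i = (y_(i+1) - y_i)/h_i = 2, 1/2, 3/2.
  2·m_0 + 8·m_1 + 2·m_2 = 6(Δ_1 - Δ_0) = -9
  2·m_1 + 8·m_2 + 2·m_3 = 6(Δ_2 - Δ_1) = 6
Clamped end conditions give two more equations: 2h_0·m_0 + h_0·m_1 = 6(Δ_0 - S'(0)) = 6 and h_2·m_2 + 2h_2·m_3 = 6(S'(6) - Δ_2) = -18.
Solving the tridiagonal system: m_0 = 83/30, m_1 = -38/15, m_2 = 43/15, m_3 = -89/15.
On [4, 6], S(t) = 5 + 47/30·(t - 4) + 43/30·(t - 4)² - 11/15·(t - 4)³.
With (t - 4) = 3/2: S(11/2) = 81/10.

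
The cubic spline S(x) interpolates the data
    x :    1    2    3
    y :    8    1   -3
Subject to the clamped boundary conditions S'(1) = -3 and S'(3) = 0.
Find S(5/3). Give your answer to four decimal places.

Write m_i for S''(x_i). With h_i = 1, 1 and divided differences Δ_i = -7, -4, the continuity of S' gives the tridiagonal system
  1·m_0 + 4·m_1 + 1·m_2 = 6(Δ_1 - Δ_0) = 18
Clamped end conditions give two more equations: 2h_0·m_0 + h_0·m_1 = 6(Δ_0 - S'(1)) = -24 and h_1·m_1 + 2h_1·m_2 = 6(S'(3) - Δ_1) = 24.
Solving: m_0 = -15, m_1 = 6, m_2 = 9.
On [1, 2], S(x) = 8 - 3·(x - 1) - 15/2·(x - 1)² + 7/2·(x - 1)³.
With (x - 1) = 2/3: S(5/3) = 100/27.

3.7037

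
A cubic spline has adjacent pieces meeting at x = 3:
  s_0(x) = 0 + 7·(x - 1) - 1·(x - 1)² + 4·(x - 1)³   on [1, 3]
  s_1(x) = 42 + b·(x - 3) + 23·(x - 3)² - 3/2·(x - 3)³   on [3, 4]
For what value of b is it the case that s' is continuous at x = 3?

s_0'(x) = 7 - 2·(x - 1) + 12·(x - 1)², so s_0'(3) = 51. On the right, s_1'(3) = b, so b = 51.

51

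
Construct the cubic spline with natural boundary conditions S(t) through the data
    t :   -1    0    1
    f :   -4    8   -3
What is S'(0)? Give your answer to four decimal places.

Write M_i for S''(x_i). With h_i = 1, 1 and divided differences Δ_i = 12, -11, the continuity of S' gives the tridiagonal system
  1·M_0 + 4·M_1 + 1·M_2 = 6(Δ_1 - Δ_0) = -138
Natural end conditions: M_0 = M_2 = 0.
Forward elimination and back-substitution give M_0 = 0, M_1 = -69/2, M_2 = 0.
On [0, 1], S'(t) = b_1 + 2c_1·t + 3d_1·t² with b_1 = Δ_1 - h_1(2M_1 + M_2)/6 = 1/2, c_1 = M_1/2 = -69/4, d_1 = (M_2 - M_1)/(6h_1) = 23/4. So S'(0) = 1/2.

0.5000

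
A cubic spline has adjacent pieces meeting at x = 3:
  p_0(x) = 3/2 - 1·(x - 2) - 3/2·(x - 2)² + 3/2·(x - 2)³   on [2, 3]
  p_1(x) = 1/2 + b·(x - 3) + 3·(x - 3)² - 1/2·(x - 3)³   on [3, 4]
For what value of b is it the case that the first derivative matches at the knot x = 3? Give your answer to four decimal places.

0.5000

p_0'(x) = -1 - 3·(x - 2) + 9/2·(x - 2)², so p_0'(3) = 1/2. On the right, p_1'(3) = b, so b = 1/2.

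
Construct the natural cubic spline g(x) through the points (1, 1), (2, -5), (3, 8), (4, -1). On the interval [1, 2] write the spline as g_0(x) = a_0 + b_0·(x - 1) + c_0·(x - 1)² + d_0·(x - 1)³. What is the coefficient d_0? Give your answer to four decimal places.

6.5333

With M_i denoting the second derivative at x_i, h_i = 1, 1, 1, and Δ_i = (y_(i+1) − y_i)/h_i = -6, 13, -9:
  1·M_0 + 4·M_1 + 1·M_2 = 6(Δ_1 - Δ_0) = 114
  1·M_1 + 4·M_2 + 1·M_3 = 6(Δ_2 - Δ_1) = -132
Natural end conditions: M_0 = M_3 = 0.
Solving: M_0 = 0, M_1 = 196/5, M_2 = -214/5, M_3 = 0.
On [1, 2], with g_0(x) = a_0 + b_0·(x - 1) + c_0·(x - 1)² + d_0·(x - 1)³: c_0 = M_0/2 = 0, d_0 = (M_1 - M_0)/(6h_0) = 98/15, b_0 = Δ_0 - h_0(2M_0 + M_1)/6 = -188/15.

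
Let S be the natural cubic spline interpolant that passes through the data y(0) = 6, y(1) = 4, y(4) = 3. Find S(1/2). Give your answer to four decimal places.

With M_i denoting the second derivative at x_i, h_i = 1, 3, and Δ_i = (y_(i+1) − y_i)/h_i = -2, -1/3:
  1·M_0 + 8·M_1 + 3·M_2 = 6(Δ_1 - Δ_0) = 10
Natural end conditions: M_0 = M_2 = 0.
Forward elimination and back-substitution give M_0 = 0, M_1 = 5/4, M_2 = 0.
On [0, 1], S(x) = 6 - 53/24·x + 0·x² + 5/24·x³.
With x = 1/2: S(1/2) = 315/64.

4.9219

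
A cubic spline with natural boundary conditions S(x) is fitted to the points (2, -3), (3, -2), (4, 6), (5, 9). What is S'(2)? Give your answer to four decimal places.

-1.2000

Let m_i = S''(x_i). Step sizes h_i = 1, 1, 1; slopes of the chords Δ_i = (y_(i+1) - y_i)/h_i = 1, 8, 3.
  1·m_0 + 4·m_1 + 1·m_2 = 6(Δ_1 - Δ_0) = 42
  1·m_1 + 4·m_2 + 1·m_3 = 6(Δ_2 - Δ_1) = -30
Natural end conditions: m_0 = m_3 = 0.
Solving the tridiagonal system: m_0 = 0, m_1 = 66/5, m_2 = -54/5, m_3 = 0.
On [2, 3], S'(x) = b_0 + 2c_0·(x - 2) + 3d_0·(x - 2)² with b_0 = Δ_0 - h_0(2m_0 + m_1)/6 = -6/5, c_0 = m_0/2 = 0, d_0 = (m_1 - m_0)/(6h_0) = 11/5. So S'(2) = -6/5.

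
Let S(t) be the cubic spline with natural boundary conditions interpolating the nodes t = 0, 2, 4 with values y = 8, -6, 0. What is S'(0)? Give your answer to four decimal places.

Write σ_i for S''(x_i). With h_i = 2, 2 and divided differences Δ_i = -7, 3, the continuity of S' gives the tridiagonal system
  2·σ_0 + 8·σ_1 + 2·σ_2 = 6(Δ_1 - Δ_0) = 60
Natural end conditions: σ_0 = σ_2 = 0.
Solving: σ_0 = 0, σ_1 = 15/2, σ_2 = 0.
On [0, 2], S'(t) = b_0 + 2c_0·t + 3d_0·t² with b_0 = Δ_0 - h_0(2σ_0 + σ_1)/6 = -19/2, c_0 = σ_0/2 = 0, d_0 = (σ_1 - σ_0)/(6h_0) = 5/8. So S'(0) = -19/2.

-9.5000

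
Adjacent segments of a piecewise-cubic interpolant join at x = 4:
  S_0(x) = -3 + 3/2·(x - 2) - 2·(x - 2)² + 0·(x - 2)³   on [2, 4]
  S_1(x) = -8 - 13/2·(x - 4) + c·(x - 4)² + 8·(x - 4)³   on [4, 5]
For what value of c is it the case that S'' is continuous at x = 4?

-2

S_0''(x) = -4 + 0·(x - 2), so S_0''(4) = -4. On the right, S_1''(4) = 2c, so c = -2.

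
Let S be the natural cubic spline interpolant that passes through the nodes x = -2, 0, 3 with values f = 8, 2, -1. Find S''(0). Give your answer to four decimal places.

1.2000

Write M_i for S''(x_i). With h_i = 2, 3 and divided differences Δ_i = -3, -1, the continuity of S' gives the tridiagonal system
  2·M_0 + 10·M_1 + 3·M_2 = 6(Δ_1 - Δ_0) = 12
Natural end conditions: M_0 = M_2 = 0.
Forward elimination and back-substitution give M_0 = 0, M_1 = 6/5, M_2 = 0.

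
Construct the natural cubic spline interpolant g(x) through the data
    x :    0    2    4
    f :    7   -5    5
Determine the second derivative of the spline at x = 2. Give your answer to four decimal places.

Write M_i for g''(x_i). With h_i = 2, 2 and divided differences Δ_i = -6, 5, the continuity of g' gives the tridiagonal system
  2·M_0 + 8·M_1 + 2·M_2 = 6(Δ_1 - Δ_0) = 66
Natural end conditions: M_0 = M_2 = 0.
Solving: M_0 = 0, M_1 = 33/4, M_2 = 0.

8.2500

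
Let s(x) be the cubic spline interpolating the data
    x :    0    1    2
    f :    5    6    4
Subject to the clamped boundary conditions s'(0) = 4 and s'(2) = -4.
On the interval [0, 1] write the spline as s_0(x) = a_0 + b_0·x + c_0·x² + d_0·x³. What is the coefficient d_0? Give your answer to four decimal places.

1.2500

Let M_i = s''(x_i). Step sizes h_i = 1, 1; slopes of the chords Δ_i = (y_(i+1) - y_i)/h_i = 1, -2.
  1·M_0 + 4·M_1 + 1·M_2 = 6(Δ_1 - Δ_0) = -18
Clamped end conditions give two more equations: 2h_0·M_0 + h_0·M_1 = 6(Δ_0 - s'(0)) = -18 and h_1·M_1 + 2h_1·M_2 = 6(s'(2) - Δ_1) = -12.
Solving the tridiagonal system: M_0 = -17/2, M_1 = -1, M_2 = -11/2.
On [0, 1], with s_0(x) = a_0 + b_0·x + c_0·x² + d_0·x³: c_0 = M_0/2 = -17/4, d_0 = (M_1 - M_0)/(6h_0) = 5/4, b_0 = Δ_0 - h_0(2M_0 + M_1)/6 = 4.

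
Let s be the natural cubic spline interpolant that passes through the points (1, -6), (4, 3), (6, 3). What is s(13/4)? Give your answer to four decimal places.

1.6359

Write M_i for s''(x_i). With h_i = 3, 2 and divided differences Δ_i = 3, 0, the continuity of s' gives the tridiagonal system
  3·M_0 + 10·M_1 + 2·M_2 = 6(Δ_1 - Δ_0) = -18
Natural end conditions: M_0 = M_2 = 0.
Solving the tridiagonal system: M_0 = 0, M_1 = -9/5, M_2 = 0.
On [1, 4], s(x) = -6 + 39/10·(x - 1) + 0·(x - 1)² - 1/10·(x - 1)³.
With (x - 1) = 9/4: s(13/4) = 1047/640.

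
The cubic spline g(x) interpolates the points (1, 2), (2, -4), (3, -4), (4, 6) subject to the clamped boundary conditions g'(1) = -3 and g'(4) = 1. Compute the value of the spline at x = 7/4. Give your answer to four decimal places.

Write M_i for g''(x_i). With h_i = 1, 1, 1 and divided differences Δ_i = -6, 0, 10, the continuity of g' gives the tridiagonal system
  1·M_0 + 4·M_1 + 1·M_2 = 6(Δ_1 - Δ_0) = 36
  1·M_1 + 4·M_2 + 1·M_3 = 6(Δ_2 - Δ_1) = 60
Clamped end conditions give two more equations: 2h_0·M_0 + h_0·M_1 = 6(Δ_0 - g'(1)) = -18 and h_2·M_2 + 2h_2·M_3 = 6(g'(4) - Δ_2) = -54.
Solving the tridiagonal system: M_0 = -182/15, M_1 = 94/15, M_2 = 346/15, M_3 = -578/15.
On [1, 2], g(x) = 2 - 3·(x - 1) - 91/15·(x - 1)² + 46/15·(x - 1)³.
With (x - 1) = 3/4: g(7/4) = -379/160.

-2.3688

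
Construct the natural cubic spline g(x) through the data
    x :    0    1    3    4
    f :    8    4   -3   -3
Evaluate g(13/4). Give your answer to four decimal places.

-3.2051

Let σ_i = g''(x_i). Step sizes h_i = 1, 2, 1; slopes of the chords Δ_i = (y_(i+1) - y_i)/h_i = -4, -7/2, 0.
  1·σ_0 + 6·σ_1 + 2·σ_2 = 6(Δ_1 - Δ_0) = 3
  2·σ_1 + 6·σ_2 + 1·σ_3 = 6(Δ_2 - Δ_1) = 21
Natural end conditions: σ_0 = σ_3 = 0.
Solving the tridiagonal system: σ_0 = 0, σ_1 = -3/4, σ_2 = 15/4, σ_3 = 0.
On [3, 4], g(x) = -3 - 5/4·(x - 3) + 15/8·(x - 3)² - 5/8·(x - 3)³.
With (x - 3) = 1/4: g(13/4) = -1641/512.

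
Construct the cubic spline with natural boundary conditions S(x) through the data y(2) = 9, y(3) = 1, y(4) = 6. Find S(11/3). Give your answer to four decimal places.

3.3704

With M_i denoting the second derivative at x_i, h_i = 1, 1, and Δ_i = (y_(i+1) − y_i)/h_i = -8, 5:
  1·M_0 + 4·M_1 + 1·M_2 = 6(Δ_1 - Δ_0) = 78
Natural end conditions: M_0 = M_2 = 0.
Solving: M_0 = 0, M_1 = 39/2, M_2 = 0.
On [3, 4], S(x) = 1 - 3/2·(x - 3) + 39/4·(x - 3)² - 13/4·(x - 3)³.
With (x - 3) = 2/3: S(11/3) = 91/27.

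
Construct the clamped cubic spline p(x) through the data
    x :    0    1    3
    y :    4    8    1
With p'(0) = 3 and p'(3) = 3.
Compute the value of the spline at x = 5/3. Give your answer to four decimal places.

Let m_i = p''(x_i). Step sizes h_i = 1, 2; slopes of the chords Δ_i = (y_(i+1) - y_i)/h_i = 4, -7/2.
  1·m_0 + 6·m_1 + 2·m_2 = 6(Δ_1 - Δ_0) = -45
Clamped end conditions give two more equations: 2h_0·m_0 + h_0·m_1 = 6(Δ_0 - p'(0)) = 6 and h_1·m_1 + 2h_1·m_2 = 6(p'(3) - Δ_1) = 39.
Forward elimination and back-substitution give m_0 = 21/2, m_1 = -15, m_2 = 69/4.
On [1, 3], p(x) = 8 + 3/4·(x - 1) - 15/2·(x - 1)² + 43/16·(x - 1)³.
With (x - 1) = 2/3: p(5/3) = 161/27.

5.9630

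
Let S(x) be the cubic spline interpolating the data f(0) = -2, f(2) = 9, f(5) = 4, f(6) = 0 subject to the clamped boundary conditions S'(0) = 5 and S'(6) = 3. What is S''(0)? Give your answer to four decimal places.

2.7051

Write M_i for S''(x_i). With h_i = 2, 3, 1 and divided differences Δ_i = 11/2, -5/3, -4, the continuity of S' gives the tridiagonal system
  2·M_0 + 10·M_1 + 3·M_2 = 6(Δ_1 - Δ_0) = -43
  3·M_1 + 8·M_2 + 1·M_3 = 6(Δ_2 - Δ_1) = -14
Clamped end conditions give two more equations: 2h_0·M_0 + h_0·M_1 = 6(Δ_0 - S'(0)) = 3 and h_2·M_2 + 2h_2·M_3 = 6(S'(6) - Δ_2) = 42.
Hence M_0 = 211/78, M_1 = -305/78, M_2 = -121/39, M_3 = 1759/78.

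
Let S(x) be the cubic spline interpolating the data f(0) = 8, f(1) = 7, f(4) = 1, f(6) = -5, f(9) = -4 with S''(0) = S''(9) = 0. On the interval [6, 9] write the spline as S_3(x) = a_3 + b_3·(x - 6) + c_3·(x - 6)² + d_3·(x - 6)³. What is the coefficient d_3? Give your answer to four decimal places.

With M_i denoting the second derivative at x_i, h_i = 1, 3, 2, 3, and Δ_i = (y_(i+1) − y_i)/h_i = -1, -2, -3, 1/3:
  1·M_0 + 8·M_1 + 3·M_2 = 6(Δ_1 - Δ_0) = -6
  3·M_1 + 10·M_2 + 2·M_3 = 6(Δ_2 - Δ_1) = -6
  2·M_2 + 10·M_3 + 3·M_4 = 6(Δ_3 - Δ_2) = 20
Natural end conditions: M_0 = M_4 = 0.
Solving the tridiagonal system: M_0 = 0, M_1 = -46/113, M_2 = -310/339, M_3 = 740/339, M_4 = 0.
On [6, 9], with S_3(x) = a_3 + b_3·(x - 6) + c_3·(x - 6)² + d_3·(x - 6)³: c_3 = M_3/2 = 370/339, d_3 = (M_4 - M_3)/(6h_3) = -370/3051, b_3 = Δ_3 - h_3(2M_3 + M_4)/6 = -209/113.

-0.1213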